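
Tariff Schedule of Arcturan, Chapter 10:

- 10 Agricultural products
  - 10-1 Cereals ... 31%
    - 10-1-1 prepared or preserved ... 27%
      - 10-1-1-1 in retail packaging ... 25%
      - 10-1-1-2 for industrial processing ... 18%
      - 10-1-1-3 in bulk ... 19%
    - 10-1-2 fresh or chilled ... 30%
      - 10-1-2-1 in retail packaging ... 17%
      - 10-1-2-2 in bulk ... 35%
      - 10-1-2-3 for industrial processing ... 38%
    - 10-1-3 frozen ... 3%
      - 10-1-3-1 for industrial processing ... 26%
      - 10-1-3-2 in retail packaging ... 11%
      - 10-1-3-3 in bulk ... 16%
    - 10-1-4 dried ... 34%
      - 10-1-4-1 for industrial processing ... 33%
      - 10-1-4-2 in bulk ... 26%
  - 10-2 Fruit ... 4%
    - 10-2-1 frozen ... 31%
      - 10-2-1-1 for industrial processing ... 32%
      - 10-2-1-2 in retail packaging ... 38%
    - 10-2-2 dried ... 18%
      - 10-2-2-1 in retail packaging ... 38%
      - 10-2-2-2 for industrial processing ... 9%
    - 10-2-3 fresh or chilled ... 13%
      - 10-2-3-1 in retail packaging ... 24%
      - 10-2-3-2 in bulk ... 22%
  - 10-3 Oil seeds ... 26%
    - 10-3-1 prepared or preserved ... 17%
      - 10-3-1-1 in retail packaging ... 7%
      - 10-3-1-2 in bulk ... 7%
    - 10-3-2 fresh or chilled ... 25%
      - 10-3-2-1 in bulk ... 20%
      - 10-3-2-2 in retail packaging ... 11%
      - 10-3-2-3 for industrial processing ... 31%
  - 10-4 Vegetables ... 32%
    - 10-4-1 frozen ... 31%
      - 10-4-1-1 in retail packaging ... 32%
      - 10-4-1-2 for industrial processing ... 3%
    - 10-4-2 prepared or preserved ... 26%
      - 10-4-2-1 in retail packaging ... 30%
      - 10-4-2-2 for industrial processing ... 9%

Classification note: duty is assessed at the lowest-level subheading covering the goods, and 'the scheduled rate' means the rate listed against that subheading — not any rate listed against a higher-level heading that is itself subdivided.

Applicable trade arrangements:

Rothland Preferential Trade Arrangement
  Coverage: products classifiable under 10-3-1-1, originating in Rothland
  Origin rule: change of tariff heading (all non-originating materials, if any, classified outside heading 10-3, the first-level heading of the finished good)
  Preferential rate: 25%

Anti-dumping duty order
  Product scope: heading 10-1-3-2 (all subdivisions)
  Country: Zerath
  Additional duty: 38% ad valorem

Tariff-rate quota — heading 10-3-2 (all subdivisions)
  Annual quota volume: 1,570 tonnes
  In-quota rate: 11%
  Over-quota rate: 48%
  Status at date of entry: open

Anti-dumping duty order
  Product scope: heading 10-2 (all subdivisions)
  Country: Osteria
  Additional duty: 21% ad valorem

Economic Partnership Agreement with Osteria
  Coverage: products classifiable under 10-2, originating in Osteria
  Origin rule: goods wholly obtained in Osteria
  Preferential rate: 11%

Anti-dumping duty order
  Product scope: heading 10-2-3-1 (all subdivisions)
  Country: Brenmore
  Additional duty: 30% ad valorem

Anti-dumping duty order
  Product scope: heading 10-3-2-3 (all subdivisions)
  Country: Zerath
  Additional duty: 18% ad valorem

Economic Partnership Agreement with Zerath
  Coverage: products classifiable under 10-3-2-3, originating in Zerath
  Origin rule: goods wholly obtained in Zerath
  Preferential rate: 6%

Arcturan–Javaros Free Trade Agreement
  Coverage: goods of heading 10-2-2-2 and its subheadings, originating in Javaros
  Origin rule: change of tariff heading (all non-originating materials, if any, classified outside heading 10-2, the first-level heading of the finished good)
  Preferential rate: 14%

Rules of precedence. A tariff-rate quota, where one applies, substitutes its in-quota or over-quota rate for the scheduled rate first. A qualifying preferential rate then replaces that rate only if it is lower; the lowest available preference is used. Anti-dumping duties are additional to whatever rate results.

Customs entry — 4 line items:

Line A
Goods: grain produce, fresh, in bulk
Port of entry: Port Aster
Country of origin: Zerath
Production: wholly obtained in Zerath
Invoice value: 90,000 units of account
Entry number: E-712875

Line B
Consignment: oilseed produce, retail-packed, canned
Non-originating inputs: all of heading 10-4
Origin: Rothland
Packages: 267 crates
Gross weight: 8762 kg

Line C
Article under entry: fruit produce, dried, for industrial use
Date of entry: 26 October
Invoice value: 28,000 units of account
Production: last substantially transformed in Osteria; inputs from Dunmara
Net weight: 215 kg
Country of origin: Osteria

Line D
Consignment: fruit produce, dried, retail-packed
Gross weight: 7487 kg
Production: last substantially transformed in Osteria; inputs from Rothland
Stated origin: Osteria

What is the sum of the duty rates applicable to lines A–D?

131%

Line A: grain → 10-1; fresh → 10-1-2; in bulk → 10-1-2-2. Scheduled 35%. Zerath agreement on 10-3-2-3: 10-1-2-2 not covered. → 35%.
Line B: oilseed → 10-3; canned → 10-3-1; retail-packed → 10-3-1-1. Scheduled 7%. Rothland agreement on 10-3-1-1: CTH met → 25% available; preference 25% not lower than 7% → no reduction. → 7%.
Line C: fruit → 10-2; dried → 10-2-2; for industrial use → 10-2-2-2. Scheduled 9%. Osteria agreement on 10-2: not wholly obtained; anti-dumping (Osteria, 10-2): +21%; total 9% + 21% = 30%. → 30%.
Line D: fruit → 10-2; dried → 10-2-2; retail-packed → 10-2-2-1. Scheduled 38%. Osteria agreement on 10-2: not wholly obtained; anti-dumping (Osteria, 10-2): +21%; total 38% + 21% = 59%. → 59%.
Sum: 35% + 7% + 30% + 59% = 131%.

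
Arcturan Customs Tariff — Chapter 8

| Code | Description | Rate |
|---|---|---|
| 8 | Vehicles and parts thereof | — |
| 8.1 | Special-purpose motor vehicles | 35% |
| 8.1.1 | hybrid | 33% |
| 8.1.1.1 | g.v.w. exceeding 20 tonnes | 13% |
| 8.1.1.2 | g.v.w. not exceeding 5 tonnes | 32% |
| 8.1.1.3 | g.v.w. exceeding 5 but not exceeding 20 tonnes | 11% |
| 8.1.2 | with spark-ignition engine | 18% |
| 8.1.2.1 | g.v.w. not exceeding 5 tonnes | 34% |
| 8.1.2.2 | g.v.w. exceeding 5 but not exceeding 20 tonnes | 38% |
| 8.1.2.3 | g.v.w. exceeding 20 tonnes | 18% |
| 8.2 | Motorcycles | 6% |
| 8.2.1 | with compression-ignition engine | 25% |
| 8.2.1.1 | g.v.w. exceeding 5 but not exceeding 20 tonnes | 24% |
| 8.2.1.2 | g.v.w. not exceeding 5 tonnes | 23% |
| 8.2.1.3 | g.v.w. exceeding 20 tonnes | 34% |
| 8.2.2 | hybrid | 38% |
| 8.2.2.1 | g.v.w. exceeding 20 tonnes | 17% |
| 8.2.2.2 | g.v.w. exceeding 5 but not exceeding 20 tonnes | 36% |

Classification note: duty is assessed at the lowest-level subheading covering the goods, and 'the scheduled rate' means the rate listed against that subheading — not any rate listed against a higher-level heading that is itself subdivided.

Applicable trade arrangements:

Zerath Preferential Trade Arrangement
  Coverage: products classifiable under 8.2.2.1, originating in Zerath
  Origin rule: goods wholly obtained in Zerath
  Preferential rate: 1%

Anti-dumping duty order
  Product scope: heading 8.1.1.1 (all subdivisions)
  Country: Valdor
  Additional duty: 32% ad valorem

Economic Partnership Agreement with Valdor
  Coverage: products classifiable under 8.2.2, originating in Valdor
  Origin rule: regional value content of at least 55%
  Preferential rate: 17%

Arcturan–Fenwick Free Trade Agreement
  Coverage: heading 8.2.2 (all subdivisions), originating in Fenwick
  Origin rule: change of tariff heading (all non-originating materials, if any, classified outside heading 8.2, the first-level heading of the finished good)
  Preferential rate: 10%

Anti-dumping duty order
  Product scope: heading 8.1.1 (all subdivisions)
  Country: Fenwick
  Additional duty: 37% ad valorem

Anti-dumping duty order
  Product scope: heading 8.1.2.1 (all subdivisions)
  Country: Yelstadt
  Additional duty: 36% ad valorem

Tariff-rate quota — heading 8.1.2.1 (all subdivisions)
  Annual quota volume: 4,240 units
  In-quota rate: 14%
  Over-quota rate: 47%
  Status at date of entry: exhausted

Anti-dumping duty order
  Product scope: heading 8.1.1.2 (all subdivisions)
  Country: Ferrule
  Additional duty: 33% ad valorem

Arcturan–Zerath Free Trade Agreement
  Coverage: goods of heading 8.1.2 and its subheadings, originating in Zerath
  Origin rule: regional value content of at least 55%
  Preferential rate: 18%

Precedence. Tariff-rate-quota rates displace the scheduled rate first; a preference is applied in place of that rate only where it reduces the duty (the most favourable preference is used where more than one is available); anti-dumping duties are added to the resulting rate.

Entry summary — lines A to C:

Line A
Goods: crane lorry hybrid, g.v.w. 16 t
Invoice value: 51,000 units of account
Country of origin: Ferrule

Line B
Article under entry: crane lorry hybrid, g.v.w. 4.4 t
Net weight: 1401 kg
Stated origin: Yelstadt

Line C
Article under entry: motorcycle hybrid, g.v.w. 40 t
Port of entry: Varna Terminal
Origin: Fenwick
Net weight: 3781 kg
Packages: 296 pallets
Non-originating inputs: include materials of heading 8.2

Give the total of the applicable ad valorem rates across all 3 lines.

60%

Line A: crane lorry → 8.1; hybrid → 8.1.1; g.v.w. 16 t → 8.1.1.3. Scheduled 11%. No special measure applies. → 11%.
Line B: crane lorry → 8.1; hybrid → 8.1.1; g.v.w. 4.4 t → 8.1.1.2. Scheduled 32%. No special measure applies. → 32%.
Line C: motorcycle → 8.2; hybrid → 8.2.2; g.v.w. 40 t → 8.2.2.1. Scheduled 17%. Fenwick agreement on 8.2.2: CTH not met. → 17%.
Sum: 11% + 32% + 17% = 60%.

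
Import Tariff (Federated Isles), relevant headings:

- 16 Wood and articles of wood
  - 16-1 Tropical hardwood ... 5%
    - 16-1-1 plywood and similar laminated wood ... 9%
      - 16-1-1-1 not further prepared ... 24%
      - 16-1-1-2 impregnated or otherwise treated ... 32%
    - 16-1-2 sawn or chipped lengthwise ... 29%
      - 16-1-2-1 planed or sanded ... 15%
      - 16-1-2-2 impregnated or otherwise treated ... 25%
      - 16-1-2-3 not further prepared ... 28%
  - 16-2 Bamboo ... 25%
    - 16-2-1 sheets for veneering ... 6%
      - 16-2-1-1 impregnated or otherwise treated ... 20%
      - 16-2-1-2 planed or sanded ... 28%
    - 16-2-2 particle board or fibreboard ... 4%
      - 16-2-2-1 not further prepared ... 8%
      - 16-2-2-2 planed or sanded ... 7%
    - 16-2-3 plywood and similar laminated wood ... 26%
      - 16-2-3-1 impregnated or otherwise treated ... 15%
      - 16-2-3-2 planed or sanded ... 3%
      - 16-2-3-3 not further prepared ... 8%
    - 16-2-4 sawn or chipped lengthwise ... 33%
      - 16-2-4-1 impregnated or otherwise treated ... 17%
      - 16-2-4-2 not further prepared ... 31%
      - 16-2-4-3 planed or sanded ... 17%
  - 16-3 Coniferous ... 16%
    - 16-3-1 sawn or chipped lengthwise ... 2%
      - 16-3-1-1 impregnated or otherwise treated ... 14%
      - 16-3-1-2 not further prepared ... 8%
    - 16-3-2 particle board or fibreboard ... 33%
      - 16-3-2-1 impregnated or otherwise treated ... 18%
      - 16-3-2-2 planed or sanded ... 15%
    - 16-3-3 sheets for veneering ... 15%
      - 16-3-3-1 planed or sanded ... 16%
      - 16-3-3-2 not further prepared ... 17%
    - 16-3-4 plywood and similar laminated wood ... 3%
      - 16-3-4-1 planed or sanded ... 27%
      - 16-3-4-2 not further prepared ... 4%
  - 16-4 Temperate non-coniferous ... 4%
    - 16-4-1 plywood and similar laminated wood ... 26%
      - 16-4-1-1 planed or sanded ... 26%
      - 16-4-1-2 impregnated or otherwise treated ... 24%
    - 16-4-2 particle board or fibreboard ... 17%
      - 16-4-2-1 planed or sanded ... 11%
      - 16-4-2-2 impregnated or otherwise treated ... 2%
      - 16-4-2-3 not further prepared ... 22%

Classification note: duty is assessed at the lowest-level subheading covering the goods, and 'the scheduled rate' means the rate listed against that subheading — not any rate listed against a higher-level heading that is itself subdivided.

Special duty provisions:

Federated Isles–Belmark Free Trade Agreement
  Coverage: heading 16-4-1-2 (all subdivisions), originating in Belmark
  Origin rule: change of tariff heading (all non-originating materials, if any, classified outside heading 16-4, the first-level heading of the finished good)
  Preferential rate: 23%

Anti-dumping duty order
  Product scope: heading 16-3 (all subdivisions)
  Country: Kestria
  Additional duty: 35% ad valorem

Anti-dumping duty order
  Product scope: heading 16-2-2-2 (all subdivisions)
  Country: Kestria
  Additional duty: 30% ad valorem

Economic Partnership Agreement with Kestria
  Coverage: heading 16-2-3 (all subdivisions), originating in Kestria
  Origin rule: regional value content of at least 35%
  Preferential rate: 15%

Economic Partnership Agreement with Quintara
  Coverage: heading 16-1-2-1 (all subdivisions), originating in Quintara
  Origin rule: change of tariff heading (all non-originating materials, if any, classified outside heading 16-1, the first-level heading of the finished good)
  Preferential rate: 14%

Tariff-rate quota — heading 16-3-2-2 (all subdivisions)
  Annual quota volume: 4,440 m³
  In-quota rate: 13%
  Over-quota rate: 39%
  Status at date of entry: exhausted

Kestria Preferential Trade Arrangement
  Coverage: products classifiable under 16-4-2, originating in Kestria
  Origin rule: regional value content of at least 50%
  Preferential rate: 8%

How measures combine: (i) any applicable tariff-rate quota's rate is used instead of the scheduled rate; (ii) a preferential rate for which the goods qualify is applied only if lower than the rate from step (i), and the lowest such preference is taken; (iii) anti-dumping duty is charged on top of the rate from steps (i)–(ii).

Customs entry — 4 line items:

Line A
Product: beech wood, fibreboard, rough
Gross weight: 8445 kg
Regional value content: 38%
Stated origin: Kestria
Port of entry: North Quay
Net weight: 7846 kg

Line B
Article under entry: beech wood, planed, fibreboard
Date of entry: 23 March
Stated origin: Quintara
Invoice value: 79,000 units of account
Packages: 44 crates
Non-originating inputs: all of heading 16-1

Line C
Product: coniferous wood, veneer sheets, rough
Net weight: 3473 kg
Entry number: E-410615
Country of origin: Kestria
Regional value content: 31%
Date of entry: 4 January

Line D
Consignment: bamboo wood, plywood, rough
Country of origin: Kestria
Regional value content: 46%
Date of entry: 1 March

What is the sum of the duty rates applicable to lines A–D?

93%

Line A: beech → 16-4; fibreboard → 16-4-2; rough → 16-4-2-3. Scheduled 22%. Kestria agreement on 16-2-3: 16-4-2-3 not covered; Kestria agreement on 16-4-2: RVC < 50%. → 22%.
Line B: beech → 16-4; fibreboard → 16-4-2; planed → 16-4-2-1. Scheduled 11%. Quintara agreement on 16-1-2-1: 16-4-2-1 not covered. → 11%.
Line C: coniferous → 16-3; veneer sheets → 16-3-3; rough → 16-3-3-2. Scheduled 17%. Kestria agreement on 16-2-3: 16-3-3-2 not covered; Kestria agreement on 16-4-2: 16-3-3-2 not covered; anti-dumping (Kestria, 16-3): +35%; total 17% + 35% = 52%. → 52%.
Line D: bamboo → 16-2; plywood → 16-2-3; rough → 16-2-3-3. Scheduled 8%. Kestria agreement on 16-2-3: RVC ≥ 35% → 15% available; Kestria agreement on 16-4-2: 16-2-3-3 not covered; preference 15% not lower than 8% → no reduction. → 8%.
Sum: 22% + 11% + 52% + 8% = 93%.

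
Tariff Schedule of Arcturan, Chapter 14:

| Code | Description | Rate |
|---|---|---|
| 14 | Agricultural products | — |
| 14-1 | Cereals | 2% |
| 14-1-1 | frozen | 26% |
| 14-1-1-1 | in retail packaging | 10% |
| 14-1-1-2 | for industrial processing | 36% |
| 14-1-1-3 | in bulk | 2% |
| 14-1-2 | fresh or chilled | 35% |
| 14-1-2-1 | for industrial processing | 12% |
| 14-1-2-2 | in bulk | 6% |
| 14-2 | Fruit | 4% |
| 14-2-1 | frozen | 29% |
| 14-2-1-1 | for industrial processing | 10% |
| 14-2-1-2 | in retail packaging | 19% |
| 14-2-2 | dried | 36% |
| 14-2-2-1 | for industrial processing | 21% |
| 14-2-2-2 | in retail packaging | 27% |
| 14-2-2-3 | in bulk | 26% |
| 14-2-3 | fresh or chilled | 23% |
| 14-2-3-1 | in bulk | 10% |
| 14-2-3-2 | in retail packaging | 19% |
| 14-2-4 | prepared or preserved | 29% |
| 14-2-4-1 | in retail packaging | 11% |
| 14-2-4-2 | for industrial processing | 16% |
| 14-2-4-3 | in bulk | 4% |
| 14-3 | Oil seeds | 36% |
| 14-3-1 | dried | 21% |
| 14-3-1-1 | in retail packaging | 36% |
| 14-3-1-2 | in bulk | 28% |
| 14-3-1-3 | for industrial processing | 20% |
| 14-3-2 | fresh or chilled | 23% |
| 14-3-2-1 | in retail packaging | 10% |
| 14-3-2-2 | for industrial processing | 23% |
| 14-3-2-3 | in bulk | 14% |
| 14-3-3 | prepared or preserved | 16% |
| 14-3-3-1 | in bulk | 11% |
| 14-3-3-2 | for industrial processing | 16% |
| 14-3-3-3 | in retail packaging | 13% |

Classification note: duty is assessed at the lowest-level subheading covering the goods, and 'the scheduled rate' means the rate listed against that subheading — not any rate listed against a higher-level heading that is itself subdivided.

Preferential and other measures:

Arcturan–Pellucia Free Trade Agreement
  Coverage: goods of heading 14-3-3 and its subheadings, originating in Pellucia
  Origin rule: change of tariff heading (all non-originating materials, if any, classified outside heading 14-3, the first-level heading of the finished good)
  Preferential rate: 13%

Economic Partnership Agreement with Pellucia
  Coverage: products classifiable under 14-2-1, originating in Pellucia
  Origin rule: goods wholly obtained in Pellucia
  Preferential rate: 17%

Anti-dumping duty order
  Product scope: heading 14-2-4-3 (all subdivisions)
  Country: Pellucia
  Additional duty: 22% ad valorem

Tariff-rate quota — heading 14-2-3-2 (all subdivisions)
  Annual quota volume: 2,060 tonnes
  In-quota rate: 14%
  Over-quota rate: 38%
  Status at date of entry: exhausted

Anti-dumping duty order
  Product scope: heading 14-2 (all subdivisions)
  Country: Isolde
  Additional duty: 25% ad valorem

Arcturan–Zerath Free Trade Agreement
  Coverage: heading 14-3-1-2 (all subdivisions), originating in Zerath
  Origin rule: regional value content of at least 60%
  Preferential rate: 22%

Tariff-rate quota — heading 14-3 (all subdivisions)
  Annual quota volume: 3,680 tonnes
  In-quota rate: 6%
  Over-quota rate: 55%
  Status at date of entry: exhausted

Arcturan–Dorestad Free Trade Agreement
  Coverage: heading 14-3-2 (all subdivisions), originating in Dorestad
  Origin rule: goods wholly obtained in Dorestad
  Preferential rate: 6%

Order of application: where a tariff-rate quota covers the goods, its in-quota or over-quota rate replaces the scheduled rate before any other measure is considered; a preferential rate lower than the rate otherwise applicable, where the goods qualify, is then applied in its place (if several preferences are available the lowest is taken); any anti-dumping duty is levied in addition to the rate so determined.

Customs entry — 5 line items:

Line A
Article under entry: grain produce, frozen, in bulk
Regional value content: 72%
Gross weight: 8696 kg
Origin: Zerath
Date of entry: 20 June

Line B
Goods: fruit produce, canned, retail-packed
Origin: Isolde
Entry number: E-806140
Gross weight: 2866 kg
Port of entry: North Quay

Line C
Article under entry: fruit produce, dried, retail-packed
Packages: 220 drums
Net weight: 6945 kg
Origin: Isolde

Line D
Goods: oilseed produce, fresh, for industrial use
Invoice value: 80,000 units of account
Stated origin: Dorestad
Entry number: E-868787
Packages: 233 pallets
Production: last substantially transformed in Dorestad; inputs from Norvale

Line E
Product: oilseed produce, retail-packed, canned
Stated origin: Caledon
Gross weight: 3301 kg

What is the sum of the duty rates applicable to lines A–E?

Line A: grain → 14-1; frozen → 14-1-1; in bulk → 14-1-1-3. Scheduled 2%. Zerath agreement on 14-3-1-2: 14-1-1-3 not covered. → 2%.
Line B: fruit → 14-2; canned → 14-2-4; retail-packed → 14-2-4-1. Scheduled 11%. anti-dumping (Isolde, 14-2): +25%; total 11% + 25% = 36%. → 36%.
Line C: fruit → 14-2; dried → 14-2-2; retail-packed → 14-2-2-2. Scheduled 27%. anti-dumping (Isolde, 14-2): +25%; total 27% + 25% = 52%. → 52%.
Line D: oilseed → 14-3; fresh → 14-3-2; for industrial use → 14-3-2-2. Scheduled 23%. quota on 14-3 exhausted → over-quota 55%; Dorestad agreement on 14-3-2: not wholly obtained. → 55%.
Line E: oilseed → 14-3; canned → 14-3-3; retail-packed → 14-3-3-3. Scheduled 13%. quota on 14-3 exhausted → over-quota 55%. → 55%.
Sum: 2% + 36% + 52% + 55% + 55% = 200%.

200%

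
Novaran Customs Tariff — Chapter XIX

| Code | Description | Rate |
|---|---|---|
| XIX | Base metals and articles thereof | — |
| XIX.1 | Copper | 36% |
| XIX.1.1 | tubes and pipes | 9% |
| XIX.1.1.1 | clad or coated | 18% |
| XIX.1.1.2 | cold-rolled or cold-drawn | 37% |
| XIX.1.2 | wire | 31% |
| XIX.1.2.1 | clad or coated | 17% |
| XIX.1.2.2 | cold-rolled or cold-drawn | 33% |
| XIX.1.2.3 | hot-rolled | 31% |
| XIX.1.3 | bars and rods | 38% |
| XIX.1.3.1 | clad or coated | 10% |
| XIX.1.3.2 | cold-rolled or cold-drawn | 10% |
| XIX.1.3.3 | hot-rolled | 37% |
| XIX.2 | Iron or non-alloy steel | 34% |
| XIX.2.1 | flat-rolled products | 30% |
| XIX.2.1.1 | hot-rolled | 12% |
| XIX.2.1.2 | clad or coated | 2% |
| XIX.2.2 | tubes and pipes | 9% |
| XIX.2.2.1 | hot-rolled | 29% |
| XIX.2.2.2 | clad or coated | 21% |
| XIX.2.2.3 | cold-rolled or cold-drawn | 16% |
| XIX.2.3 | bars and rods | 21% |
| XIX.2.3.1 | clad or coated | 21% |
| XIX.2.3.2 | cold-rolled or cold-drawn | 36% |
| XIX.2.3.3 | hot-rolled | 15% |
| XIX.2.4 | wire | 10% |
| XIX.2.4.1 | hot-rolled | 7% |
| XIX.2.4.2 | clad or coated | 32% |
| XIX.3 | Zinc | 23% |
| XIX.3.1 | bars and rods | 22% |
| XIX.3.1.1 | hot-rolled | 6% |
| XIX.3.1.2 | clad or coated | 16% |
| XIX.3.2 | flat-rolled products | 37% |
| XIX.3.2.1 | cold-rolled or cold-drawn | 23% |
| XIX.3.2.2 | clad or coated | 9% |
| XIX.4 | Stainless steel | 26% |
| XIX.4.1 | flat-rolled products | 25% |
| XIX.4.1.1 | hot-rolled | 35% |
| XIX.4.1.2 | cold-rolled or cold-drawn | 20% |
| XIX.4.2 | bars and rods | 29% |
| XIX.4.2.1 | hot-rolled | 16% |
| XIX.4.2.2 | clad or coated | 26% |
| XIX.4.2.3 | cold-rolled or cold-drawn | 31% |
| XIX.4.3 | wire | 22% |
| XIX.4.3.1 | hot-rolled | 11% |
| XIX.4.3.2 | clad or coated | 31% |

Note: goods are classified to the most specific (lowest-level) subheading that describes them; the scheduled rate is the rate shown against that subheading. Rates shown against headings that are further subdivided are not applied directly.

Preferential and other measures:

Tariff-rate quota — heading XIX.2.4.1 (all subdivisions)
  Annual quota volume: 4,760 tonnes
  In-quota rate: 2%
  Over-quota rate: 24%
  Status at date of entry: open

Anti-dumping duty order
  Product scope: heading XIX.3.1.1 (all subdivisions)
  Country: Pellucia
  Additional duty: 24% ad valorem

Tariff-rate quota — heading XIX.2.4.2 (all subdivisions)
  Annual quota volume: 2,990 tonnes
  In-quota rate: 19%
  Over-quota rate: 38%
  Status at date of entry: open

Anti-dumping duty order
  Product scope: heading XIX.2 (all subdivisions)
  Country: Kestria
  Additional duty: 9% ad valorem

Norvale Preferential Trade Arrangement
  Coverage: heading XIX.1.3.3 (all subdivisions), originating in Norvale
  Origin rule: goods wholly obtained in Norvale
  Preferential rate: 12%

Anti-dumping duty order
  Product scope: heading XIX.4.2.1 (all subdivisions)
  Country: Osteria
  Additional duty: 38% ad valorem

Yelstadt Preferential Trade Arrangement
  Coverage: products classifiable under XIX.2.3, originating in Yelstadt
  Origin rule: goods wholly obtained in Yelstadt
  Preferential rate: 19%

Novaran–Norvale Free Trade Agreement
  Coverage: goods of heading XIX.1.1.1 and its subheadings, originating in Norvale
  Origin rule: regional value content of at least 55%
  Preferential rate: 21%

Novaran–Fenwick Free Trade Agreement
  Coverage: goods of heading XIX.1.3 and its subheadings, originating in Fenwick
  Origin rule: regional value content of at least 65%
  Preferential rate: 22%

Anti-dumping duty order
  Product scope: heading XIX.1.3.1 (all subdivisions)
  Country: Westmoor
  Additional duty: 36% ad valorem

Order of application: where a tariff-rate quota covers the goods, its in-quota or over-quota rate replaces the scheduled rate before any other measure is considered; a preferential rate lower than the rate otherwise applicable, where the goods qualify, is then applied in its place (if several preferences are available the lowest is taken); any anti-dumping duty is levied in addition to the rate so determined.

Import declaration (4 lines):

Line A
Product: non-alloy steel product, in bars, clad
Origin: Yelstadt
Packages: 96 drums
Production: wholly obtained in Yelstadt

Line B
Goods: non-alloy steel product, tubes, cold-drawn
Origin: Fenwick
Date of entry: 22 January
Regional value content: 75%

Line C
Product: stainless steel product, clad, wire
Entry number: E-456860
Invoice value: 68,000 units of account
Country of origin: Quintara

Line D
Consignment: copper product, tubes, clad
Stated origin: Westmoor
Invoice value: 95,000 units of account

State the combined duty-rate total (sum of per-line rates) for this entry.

Line A: non-alloy steel → XIX.2; in bars → XIX.2.3; clad → XIX.2.3.1. Scheduled 21%. Yelstadt agreement on XIX.2.3: wholly obtained → 19% available; preferential 19%. → 19%.
Line B: non-alloy steel → XIX.2; tubes → XIX.2.2; cold-drawn → XIX.2.2.3. Scheduled 16%. Fenwick agreement on XIX.1.3: XIX.2.2.3 not covered. → 16%.
Line C: stainless steel → XIX.4; wire → XIX.4.3; clad → XIX.4.3.2. Scheduled 31%. No special measure applies. → 31%.
Line D: copper → XIX.1; tubes → XIX.1.1; clad → XIX.1.1.1. Scheduled 18%. No special measure applies. → 18%.
Sum: 19% + 16% + 31% + 18% = 84%.

84%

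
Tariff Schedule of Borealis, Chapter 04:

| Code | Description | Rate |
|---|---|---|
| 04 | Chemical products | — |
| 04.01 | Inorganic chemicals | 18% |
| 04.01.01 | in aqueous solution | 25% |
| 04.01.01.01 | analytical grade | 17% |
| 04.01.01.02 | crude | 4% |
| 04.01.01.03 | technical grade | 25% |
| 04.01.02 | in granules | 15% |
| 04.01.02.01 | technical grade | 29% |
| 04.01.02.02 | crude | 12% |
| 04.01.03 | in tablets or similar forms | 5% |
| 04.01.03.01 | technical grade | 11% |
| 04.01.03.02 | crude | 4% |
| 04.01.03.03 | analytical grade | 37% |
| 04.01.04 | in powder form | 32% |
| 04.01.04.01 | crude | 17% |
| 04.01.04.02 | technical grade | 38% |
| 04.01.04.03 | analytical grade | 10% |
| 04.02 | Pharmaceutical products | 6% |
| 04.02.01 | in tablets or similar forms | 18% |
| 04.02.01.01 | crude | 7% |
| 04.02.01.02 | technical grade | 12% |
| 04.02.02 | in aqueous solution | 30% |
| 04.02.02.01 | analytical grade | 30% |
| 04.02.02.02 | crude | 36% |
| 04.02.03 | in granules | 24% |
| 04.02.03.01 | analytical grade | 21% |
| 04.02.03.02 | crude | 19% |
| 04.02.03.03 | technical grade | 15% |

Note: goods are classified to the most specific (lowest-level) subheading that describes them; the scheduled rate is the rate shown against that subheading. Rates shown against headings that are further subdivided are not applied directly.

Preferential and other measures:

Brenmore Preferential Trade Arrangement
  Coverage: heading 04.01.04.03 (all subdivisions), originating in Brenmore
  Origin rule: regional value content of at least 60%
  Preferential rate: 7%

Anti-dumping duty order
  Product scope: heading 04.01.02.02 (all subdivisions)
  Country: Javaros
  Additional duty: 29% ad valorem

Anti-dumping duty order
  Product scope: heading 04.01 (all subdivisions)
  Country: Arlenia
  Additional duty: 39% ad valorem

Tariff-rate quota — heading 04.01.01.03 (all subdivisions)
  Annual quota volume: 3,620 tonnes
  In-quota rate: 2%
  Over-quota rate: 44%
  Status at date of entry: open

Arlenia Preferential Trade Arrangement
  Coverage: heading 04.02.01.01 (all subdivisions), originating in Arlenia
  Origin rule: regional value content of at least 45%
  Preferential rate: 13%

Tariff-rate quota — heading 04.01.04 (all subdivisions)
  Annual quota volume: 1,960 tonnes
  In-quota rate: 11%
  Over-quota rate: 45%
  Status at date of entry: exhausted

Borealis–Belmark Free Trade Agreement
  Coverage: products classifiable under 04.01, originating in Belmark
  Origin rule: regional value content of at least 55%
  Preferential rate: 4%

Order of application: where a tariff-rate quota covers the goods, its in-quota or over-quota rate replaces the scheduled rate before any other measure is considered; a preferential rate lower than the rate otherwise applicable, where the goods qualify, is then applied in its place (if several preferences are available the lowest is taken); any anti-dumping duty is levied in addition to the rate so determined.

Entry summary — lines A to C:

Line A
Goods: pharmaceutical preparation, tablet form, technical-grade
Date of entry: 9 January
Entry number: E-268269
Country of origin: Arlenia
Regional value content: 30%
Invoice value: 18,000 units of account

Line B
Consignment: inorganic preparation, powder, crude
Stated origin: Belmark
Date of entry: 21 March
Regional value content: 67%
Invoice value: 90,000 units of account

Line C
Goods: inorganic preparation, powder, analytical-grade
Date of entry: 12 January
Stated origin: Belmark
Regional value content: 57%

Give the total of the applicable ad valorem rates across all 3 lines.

20%

Line A: pharmaceutical → 04.02; tablet form → 04.02.01; technical-grade → 04.02.01.02. Scheduled 12%. Arlenia agreement on 04.02.01.01: 04.02.01.02 not covered. → 12%.
Line B: inorganic → 04.01; powder → 04.01.04; crude → 04.01.04.01. Scheduled 17%. quota on 04.01.04 exhausted → over-quota 45%; Belmark agreement on 04.01: RVC ≥ 55% → 4% available; preferential 4%. → 4%.
Line C: inorganic → 04.01; powder → 04.01.04; analytical-grade → 04.01.04.03. Scheduled 10%. quota on 04.01.04 exhausted → over-quota 45%; Belmark agreement on 04.01: RVC ≥ 55% → 4% available; preferential 4%. → 4%.
Sum: 12% + 4% + 4% = 20%.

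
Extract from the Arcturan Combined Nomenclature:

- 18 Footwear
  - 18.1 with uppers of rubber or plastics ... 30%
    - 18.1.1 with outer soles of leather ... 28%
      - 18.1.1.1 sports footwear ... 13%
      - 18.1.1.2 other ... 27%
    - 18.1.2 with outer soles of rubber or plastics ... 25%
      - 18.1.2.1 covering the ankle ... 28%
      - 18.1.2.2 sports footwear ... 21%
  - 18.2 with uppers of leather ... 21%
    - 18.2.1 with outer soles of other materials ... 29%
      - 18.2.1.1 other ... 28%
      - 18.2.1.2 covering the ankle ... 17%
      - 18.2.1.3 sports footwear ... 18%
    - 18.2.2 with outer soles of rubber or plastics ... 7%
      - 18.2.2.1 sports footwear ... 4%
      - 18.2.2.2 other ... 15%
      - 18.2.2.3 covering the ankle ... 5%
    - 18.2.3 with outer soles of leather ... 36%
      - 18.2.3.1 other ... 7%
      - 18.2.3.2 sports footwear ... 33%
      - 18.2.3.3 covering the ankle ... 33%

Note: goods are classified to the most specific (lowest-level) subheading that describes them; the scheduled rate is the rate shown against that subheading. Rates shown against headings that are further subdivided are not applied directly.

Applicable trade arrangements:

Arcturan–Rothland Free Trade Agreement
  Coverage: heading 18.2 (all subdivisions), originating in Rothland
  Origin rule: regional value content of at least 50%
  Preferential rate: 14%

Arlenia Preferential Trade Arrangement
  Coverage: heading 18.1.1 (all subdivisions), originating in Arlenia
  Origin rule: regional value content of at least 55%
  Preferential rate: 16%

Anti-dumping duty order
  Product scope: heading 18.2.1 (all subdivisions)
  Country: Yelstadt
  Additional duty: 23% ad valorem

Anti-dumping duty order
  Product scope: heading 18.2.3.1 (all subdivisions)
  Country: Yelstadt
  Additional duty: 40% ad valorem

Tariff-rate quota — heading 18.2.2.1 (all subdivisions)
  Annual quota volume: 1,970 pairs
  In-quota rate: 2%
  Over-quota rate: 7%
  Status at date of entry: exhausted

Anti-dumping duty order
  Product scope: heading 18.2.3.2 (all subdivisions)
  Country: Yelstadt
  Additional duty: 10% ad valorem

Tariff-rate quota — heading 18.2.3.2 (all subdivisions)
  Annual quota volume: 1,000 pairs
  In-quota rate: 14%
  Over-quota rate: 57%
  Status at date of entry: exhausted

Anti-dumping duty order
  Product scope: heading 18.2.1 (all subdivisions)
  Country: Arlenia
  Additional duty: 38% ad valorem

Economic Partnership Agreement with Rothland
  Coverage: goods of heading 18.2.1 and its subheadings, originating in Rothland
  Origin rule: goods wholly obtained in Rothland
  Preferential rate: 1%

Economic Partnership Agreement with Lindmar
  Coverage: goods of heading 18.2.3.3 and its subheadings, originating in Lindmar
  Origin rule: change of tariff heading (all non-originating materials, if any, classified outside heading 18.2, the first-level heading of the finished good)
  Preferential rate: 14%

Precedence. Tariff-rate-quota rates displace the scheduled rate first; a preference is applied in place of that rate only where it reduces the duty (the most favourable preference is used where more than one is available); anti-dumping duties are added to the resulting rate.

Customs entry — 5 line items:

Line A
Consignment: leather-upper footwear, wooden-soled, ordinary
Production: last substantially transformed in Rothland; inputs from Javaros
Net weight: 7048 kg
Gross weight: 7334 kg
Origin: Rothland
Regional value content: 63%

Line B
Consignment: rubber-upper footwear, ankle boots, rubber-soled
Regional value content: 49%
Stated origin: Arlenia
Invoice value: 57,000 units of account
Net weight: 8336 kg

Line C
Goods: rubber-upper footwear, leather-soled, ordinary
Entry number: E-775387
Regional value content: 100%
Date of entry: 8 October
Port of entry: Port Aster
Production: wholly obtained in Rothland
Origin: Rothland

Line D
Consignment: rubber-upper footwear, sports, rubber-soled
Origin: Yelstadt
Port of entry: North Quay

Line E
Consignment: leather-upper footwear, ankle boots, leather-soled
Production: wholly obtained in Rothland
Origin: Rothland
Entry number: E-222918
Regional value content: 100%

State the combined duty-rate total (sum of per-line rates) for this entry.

Line A: leather-upper → 18.2; wooden-soled → 18.2.1; ordinary → 18.2.1.1. Scheduled 28%. Rothland agreement on 18.2: RVC ≥ 50% → 14% available; Rothland agreement on 18.2.1: not wholly obtained; preferential 14%. → 14%.
Line B: rubber-upper → 18.1; rubber-soled → 18.1.2; ankle boots → 18.1.2.1. Scheduled 28%. Arlenia agreement on 18.1.1: 18.1.2.1 not covered. → 28%.
Line C: rubber-upper → 18.1; leather-soled → 18.1.1; ordinary → 18.1.1.2. Scheduled 27%. Rothland agreement on 18.2: 18.1.1.2 not covered; Rothland agreement on 18.2.1: 18.1.1.2 not covered. → 27%.
Line D: rubber-upper → 18.1; rubber-soled → 18.1.2; sports → 18.1.2.2. Scheduled 21%. No special measure applies. → 21%.
Line E: leather-upper → 18.2; leather-soled → 18.2.3; ankle boots → 18.2.3.3. Scheduled 33%. Rothland agreement on 18.2: RVC ≥ 50% → 14% available; Rothland agreement on 18.2.1: 18.2.3.3 not covered; preferential 14%. → 14%.
Sum: 14% + 28% + 27% + 21% + 14% = 104%.

104%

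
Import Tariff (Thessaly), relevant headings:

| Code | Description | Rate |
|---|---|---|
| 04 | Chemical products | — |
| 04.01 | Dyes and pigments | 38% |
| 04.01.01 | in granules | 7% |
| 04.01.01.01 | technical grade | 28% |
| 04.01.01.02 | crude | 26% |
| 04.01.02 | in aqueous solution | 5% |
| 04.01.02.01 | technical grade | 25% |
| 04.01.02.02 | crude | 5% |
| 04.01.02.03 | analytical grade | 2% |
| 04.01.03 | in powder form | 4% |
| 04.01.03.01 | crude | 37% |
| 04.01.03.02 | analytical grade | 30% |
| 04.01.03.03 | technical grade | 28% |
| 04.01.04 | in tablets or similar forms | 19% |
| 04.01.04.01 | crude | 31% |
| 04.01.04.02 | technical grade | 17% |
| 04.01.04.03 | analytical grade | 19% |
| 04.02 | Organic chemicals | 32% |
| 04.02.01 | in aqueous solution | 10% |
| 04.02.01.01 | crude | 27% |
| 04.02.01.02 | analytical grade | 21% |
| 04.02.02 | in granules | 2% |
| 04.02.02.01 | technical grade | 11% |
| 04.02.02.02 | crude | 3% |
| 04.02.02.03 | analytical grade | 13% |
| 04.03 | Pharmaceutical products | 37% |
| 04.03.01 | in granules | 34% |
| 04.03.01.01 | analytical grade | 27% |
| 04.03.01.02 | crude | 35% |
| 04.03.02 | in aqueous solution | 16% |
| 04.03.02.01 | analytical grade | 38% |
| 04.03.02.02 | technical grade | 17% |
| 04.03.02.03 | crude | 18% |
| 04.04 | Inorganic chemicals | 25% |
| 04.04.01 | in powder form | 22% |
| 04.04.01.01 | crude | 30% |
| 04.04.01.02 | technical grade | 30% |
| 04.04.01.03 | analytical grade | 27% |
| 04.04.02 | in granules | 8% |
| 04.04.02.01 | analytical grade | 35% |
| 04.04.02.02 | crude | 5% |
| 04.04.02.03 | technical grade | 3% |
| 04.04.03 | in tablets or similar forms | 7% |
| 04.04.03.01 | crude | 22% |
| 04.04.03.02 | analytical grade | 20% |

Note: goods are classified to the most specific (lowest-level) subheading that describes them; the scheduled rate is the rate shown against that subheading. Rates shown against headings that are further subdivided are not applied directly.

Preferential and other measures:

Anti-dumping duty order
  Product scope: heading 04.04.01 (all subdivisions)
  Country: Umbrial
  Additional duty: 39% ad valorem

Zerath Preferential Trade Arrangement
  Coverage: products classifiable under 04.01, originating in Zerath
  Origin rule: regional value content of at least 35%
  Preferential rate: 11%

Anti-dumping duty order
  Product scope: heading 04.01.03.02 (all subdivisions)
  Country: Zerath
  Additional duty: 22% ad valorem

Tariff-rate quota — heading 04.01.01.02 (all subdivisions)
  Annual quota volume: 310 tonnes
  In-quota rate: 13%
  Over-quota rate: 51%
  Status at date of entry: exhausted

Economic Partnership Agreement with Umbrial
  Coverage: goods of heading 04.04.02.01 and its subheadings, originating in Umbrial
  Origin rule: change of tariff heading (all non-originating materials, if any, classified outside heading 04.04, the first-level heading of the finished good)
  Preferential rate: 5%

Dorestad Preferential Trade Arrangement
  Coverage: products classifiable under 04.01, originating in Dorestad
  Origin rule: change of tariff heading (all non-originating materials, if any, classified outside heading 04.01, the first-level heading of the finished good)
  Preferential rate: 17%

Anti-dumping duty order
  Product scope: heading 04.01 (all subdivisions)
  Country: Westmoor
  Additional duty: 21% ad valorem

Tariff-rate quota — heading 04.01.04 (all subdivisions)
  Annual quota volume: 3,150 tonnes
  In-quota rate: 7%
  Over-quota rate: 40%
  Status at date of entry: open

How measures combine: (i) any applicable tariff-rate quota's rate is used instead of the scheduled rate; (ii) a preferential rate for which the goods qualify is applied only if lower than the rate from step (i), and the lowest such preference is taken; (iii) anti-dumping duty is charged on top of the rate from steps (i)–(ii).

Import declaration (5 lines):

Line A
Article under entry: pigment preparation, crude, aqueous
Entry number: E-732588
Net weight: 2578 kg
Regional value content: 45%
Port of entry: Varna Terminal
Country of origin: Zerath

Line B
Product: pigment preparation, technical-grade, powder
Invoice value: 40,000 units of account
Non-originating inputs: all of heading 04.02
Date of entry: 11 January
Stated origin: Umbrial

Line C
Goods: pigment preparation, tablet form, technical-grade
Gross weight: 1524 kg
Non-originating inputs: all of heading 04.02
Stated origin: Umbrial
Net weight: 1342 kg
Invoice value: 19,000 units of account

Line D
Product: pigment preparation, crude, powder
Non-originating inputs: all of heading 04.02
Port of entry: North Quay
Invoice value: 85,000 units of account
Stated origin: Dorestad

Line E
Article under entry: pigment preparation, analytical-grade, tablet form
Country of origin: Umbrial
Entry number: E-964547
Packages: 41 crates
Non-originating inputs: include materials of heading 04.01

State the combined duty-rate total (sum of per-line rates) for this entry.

64%

Line A: pigment → 04.01; aqueous → 04.01.02; crude → 04.01.02.02. Scheduled 5%. Zerath agreement on 04.01: RVC ≥ 35% → 11% available; preference 11% not lower than 5% → no reduction. → 5%.
Line B: pigment → 04.01; powder → 04.01.03; technical-grade → 04.01.03.03. Scheduled 28%. Umbrial agreement on 04.04.02.01: 04.01.03.03 not covered. → 28%.
Line C: pigment → 04.01; tablet form → 04.01.04; technical-grade → 04.01.04.02. Scheduled 17%. quota on 04.01.04 open → in-quota 7%; Umbrial agreement on 04.04.02.01: 04.01.04.02 not covered. → 7%.
Line D: pigment → 04.01; powder → 04.01.03; crude → 04.01.03.01. Scheduled 37%. Dorestad agreement on 04.01: CTH met → 17% available; preferential 17%. → 17%.
Line E: pigment → 04.01; tablet form → 04.01.04; analytical-grade → 04.01.04.03. Scheduled 19%. quota on 04.01.04 open → in-quota 7%; Umbrial agreement on 04.04.02.01: 04.01.04.03 not covered. → 7%.
Sum: 5% + 28% + 7% + 17% + 7% = 64%.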